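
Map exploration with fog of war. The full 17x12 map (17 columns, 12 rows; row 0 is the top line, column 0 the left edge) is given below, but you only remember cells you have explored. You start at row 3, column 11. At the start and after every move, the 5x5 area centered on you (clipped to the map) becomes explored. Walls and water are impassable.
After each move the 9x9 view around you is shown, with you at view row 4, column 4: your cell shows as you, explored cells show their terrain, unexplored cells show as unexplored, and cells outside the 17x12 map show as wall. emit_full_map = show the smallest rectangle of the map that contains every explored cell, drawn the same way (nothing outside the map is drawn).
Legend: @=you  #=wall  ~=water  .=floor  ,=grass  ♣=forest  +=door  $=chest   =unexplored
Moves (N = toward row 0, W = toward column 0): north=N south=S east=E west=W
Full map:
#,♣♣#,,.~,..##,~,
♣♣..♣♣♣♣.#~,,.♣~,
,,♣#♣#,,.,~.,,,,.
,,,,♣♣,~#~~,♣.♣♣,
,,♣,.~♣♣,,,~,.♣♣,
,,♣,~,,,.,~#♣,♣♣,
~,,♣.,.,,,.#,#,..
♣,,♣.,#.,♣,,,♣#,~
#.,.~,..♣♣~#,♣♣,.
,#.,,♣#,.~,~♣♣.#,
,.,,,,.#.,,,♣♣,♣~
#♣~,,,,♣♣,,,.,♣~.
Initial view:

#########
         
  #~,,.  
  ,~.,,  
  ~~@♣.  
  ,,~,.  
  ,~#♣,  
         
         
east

#########
         
 #~,,.♣  
 ,~.,,,  
 ~~,@.♣  
 ,,~,.♣  
 ,~#♣,♣  
         
         

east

#########
        #
#~,,.♣~ #
,~.,,,, #
~~,♣@♣♣ #
,,~,.♣♣ #
,~#♣,♣♣ #
        #
        #

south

        #
#~,,.♣~ #
,~.,,,, #
~~,♣.♣♣ #
,,~,@♣♣ #
,~#♣,♣♣ #
  #,#,. #
        #
        #

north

#########
        #
#~,,.♣~ #
,~.,,,, #
~~,♣@♣♣ #
,,~,.♣♣ #
,~#♣,♣♣ #
  #,#,. #
        #

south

        #
#~,,.♣~ #
,~.,,,, #
~~,♣.♣♣ #
,,~,@♣♣ #
,~#♣,♣♣ #
  #,#,. #
        #
        #

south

#~,,.♣~ #
,~.,,,, #
~~,♣.♣♣ #
,,~,.♣♣ #
,~#♣@♣♣ #
  #,#,. #
  ,,♣#, #
        #
        #

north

        #
#~,,.♣~ #
,~.,,,, #
~~,♣.♣♣ #
,,~,@♣♣ #
,~#♣,♣♣ #
  #,#,. #
  ,,♣#, #
        #

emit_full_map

#~,,.♣~
,~.,,,,
~~,♣.♣♣
,,~,@♣♣
,~#♣,♣♣
  #,#,.
  ,,♣#,

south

#~,,.♣~ #
,~.,,,, #
~~,♣.♣♣ #
,,~,.♣♣ #
,~#♣@♣♣ #
  #,#,. #
  ,,♣#, #
        #
        #

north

        #
#~,,.♣~ #
,~.,,,, #
~~,♣.♣♣ #
,,~,@♣♣ #
,~#♣,♣♣ #
  #,#,. #
  ,,♣#, #
        #

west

         
 #~,,.♣~ 
 ,~.,,,, 
 ~~,♣.♣♣ 
 ,,~@.♣♣ 
 ,~#♣,♣♣ 
  .#,#,. 
   ,,♣#, 
         

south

 #~,,.♣~ 
 ,~.,,,, 
 ~~,♣.♣♣ 
 ,,~,.♣♣ 
 ,~#@,♣♣ 
  .#,#,. 
  ,,,♣#, 
         
         

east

#~,,.♣~ #
,~.,,,, #
~~,♣.♣♣ #
,,~,.♣♣ #
,~#♣@♣♣ #
 .#,#,. #
 ,,,♣#, #
        #
        #

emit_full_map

#~,,.♣~
,~.,,,,
~~,♣.♣♣
,,~,.♣♣
,~#♣@♣♣
 .#,#,.
 ,,,♣#,

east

~,,.♣~ ##
~.,,,, ##
~,♣.♣♣,##
,~,.♣♣,##
~#♣,@♣,##
.#,#,..##
,,,♣#,~##
       ##
       ##

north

       ##
~,,.♣~ ##
~.,,,,.##
~,♣.♣♣,##
,~,.@♣,##
~#♣,♣♣,##
.#,#,..##
,,,♣#,~##
       ##

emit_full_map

#~,,.♣~ 
,~.,,,,.
~~,♣.♣♣,
,,~,.@♣,
,~#♣,♣♣,
 .#,#,..
 ,,,♣#,~


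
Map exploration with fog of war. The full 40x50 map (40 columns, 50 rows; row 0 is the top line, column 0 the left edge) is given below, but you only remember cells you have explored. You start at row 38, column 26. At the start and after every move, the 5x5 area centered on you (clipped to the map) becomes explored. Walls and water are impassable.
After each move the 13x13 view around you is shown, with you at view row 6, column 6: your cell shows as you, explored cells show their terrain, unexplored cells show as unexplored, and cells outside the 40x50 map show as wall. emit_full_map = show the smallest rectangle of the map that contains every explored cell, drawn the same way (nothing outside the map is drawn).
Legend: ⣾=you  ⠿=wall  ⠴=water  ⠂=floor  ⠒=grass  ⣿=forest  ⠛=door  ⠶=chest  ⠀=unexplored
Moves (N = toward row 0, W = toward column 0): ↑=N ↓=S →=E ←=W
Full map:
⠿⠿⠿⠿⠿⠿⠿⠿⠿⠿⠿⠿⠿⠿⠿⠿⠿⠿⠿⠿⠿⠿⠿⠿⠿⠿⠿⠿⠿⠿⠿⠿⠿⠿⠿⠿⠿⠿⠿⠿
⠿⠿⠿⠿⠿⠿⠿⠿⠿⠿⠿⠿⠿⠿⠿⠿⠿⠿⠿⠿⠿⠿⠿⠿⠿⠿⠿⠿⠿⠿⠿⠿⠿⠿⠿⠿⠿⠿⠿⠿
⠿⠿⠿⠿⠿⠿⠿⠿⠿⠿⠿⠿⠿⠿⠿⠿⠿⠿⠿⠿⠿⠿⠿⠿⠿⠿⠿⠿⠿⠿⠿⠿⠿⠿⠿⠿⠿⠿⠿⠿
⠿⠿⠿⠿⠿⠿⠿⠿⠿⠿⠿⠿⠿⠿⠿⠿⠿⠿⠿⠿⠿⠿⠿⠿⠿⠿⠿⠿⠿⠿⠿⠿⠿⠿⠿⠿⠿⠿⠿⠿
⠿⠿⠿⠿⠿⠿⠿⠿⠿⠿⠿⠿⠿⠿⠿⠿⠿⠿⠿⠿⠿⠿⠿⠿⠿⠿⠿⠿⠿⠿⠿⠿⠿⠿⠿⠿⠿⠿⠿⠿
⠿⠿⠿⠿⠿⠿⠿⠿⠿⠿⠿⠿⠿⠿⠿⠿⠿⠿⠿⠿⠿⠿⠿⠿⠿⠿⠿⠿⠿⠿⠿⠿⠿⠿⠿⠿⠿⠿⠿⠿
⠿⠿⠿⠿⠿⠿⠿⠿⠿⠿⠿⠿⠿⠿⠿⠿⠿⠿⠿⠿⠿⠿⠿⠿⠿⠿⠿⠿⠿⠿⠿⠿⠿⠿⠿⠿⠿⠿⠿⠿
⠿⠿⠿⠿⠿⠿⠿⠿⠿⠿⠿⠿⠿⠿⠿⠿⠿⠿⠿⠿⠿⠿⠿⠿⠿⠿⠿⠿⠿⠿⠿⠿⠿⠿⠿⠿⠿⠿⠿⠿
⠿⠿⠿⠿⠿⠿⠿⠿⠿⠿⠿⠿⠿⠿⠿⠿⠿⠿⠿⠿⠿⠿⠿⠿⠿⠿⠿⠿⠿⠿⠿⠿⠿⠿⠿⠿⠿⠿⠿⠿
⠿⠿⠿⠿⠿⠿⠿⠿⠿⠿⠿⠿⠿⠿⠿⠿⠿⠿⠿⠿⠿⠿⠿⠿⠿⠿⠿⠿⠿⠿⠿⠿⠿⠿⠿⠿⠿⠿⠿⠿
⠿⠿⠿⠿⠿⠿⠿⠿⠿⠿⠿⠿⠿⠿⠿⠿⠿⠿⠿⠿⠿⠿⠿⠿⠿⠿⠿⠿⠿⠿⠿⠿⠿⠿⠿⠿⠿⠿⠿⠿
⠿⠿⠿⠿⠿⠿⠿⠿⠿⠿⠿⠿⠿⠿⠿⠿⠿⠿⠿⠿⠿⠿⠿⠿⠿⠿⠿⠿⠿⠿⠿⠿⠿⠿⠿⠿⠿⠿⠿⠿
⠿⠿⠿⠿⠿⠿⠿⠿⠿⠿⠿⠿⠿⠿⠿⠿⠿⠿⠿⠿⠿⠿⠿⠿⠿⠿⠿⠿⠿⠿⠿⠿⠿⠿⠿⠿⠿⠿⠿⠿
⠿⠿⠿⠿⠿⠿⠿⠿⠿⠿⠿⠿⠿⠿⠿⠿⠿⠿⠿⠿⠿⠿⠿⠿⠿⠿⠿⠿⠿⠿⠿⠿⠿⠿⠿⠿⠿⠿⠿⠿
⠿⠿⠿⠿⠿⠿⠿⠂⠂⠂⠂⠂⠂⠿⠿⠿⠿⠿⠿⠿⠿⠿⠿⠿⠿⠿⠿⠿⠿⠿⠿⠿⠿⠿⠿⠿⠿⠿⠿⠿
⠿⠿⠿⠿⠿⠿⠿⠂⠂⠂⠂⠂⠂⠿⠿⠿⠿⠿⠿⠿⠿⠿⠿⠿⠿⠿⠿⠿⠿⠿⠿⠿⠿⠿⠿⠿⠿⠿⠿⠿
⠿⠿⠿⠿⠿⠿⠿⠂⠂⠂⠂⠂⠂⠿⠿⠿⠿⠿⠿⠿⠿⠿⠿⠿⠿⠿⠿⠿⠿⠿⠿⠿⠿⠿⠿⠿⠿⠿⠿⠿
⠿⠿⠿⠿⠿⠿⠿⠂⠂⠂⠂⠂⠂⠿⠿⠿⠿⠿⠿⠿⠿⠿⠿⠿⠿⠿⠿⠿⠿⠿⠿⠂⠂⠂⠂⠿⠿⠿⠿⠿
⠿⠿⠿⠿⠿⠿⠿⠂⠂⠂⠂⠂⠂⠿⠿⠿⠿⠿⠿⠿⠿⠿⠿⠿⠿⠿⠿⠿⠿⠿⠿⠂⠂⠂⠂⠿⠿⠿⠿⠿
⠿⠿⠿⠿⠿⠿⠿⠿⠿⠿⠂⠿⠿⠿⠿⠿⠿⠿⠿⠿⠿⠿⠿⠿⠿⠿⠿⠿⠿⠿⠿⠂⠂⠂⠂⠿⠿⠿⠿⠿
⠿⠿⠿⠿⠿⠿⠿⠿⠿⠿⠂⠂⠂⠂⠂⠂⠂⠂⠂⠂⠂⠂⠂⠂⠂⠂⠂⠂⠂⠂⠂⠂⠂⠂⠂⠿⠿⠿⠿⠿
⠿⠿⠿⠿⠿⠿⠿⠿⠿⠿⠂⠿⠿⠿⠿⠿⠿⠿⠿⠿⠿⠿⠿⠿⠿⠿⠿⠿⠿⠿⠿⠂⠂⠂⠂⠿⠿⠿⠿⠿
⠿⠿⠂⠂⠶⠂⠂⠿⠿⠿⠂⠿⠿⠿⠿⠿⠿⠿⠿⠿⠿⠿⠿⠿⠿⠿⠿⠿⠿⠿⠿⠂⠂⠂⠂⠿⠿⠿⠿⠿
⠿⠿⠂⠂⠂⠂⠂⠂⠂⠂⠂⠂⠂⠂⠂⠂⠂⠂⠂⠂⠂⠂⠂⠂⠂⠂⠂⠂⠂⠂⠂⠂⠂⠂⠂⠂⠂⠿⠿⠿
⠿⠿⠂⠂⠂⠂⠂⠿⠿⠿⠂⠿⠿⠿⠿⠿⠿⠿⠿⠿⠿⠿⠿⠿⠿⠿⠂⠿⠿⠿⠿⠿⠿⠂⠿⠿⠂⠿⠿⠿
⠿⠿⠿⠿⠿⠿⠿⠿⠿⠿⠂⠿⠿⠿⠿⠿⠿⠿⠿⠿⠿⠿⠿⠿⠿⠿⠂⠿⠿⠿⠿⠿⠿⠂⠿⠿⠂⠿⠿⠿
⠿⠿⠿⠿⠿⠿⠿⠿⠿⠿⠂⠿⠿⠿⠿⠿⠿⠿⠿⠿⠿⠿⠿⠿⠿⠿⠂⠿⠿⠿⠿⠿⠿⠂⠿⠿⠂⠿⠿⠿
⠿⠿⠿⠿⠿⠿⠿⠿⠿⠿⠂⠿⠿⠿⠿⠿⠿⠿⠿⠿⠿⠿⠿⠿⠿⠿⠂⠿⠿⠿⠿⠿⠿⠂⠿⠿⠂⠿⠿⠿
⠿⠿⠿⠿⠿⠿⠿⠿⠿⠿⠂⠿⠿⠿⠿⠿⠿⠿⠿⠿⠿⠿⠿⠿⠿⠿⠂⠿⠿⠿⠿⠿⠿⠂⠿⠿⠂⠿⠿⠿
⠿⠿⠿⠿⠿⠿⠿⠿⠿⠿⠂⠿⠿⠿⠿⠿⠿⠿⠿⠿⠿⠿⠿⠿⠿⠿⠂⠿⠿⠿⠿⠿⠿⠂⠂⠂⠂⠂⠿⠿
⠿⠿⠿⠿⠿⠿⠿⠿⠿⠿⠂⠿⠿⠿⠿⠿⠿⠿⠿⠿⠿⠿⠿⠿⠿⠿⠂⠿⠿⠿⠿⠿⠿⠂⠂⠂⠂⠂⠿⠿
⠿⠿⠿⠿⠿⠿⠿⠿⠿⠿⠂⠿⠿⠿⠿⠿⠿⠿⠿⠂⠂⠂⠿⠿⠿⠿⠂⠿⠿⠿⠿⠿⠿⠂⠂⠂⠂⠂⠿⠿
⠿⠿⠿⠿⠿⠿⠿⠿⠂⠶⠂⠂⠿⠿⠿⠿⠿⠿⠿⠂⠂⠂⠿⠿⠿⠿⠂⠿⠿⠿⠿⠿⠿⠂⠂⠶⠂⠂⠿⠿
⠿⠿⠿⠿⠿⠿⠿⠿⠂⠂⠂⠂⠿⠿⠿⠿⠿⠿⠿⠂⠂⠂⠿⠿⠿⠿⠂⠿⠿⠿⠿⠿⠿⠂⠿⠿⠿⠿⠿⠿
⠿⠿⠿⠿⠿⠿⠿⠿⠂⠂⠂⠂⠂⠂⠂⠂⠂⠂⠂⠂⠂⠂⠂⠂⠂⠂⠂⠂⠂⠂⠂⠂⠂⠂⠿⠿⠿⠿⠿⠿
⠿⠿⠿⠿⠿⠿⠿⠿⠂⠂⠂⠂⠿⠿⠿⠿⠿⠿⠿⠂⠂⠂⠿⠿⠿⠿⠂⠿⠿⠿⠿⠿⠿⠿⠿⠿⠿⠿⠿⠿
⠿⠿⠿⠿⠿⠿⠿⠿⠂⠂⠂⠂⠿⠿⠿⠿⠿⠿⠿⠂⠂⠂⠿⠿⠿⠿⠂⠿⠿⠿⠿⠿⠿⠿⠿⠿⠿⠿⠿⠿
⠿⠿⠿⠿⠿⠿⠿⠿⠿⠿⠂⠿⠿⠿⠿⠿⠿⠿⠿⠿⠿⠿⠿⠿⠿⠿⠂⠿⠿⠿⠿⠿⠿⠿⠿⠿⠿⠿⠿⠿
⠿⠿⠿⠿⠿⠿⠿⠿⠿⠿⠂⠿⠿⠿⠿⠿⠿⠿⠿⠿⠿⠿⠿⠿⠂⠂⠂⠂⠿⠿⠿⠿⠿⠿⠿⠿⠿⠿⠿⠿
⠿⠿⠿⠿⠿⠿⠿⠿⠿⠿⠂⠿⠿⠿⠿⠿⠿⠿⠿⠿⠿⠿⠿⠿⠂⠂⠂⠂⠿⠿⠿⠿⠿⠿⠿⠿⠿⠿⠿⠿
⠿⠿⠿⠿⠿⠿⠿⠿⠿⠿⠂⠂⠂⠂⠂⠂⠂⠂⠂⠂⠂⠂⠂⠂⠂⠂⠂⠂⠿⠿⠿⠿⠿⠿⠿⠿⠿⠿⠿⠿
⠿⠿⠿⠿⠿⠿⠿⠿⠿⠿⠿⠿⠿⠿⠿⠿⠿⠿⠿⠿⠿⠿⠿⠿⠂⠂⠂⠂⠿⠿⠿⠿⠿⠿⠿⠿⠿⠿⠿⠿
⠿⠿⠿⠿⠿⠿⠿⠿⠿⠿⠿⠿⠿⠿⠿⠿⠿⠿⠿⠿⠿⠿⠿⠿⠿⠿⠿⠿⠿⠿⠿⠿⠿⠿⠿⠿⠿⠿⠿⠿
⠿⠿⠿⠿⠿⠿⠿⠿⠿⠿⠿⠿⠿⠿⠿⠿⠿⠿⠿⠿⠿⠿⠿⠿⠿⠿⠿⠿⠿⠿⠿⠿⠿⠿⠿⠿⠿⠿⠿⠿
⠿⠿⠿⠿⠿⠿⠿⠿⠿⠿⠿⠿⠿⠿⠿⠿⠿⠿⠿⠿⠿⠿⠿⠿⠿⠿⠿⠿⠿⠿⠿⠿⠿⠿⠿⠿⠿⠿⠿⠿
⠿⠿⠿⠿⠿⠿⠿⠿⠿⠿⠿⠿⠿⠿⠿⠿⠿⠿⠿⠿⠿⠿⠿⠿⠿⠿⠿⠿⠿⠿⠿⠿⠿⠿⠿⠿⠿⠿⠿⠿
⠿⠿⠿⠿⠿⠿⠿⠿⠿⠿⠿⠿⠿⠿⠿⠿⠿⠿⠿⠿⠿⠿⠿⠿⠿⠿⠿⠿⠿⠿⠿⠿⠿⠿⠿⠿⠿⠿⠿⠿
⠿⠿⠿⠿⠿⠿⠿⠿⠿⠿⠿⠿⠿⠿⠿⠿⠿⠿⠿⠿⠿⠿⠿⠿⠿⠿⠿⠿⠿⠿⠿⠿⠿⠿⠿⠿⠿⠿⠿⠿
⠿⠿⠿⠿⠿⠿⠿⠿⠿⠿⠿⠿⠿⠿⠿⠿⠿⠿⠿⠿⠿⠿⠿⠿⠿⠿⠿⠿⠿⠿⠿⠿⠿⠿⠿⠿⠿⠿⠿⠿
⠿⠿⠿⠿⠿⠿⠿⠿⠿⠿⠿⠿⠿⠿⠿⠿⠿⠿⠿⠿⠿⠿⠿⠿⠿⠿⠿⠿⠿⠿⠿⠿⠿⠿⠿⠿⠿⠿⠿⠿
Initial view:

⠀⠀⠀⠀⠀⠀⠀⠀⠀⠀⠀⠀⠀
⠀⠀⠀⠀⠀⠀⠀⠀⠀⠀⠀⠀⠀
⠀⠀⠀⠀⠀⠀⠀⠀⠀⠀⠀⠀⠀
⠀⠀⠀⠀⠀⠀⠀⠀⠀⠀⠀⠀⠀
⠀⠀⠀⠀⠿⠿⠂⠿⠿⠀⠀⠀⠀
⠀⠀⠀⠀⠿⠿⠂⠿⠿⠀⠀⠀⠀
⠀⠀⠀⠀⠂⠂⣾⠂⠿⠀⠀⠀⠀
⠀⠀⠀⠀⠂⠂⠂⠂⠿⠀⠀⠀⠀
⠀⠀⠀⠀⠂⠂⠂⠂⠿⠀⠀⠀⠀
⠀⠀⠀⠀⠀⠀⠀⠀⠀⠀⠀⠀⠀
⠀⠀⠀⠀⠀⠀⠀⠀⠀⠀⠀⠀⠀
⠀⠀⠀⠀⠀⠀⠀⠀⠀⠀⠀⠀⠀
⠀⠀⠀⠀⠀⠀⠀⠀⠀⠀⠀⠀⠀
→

⠀⠀⠀⠀⠀⠀⠀⠀⠀⠀⠀⠀⠀
⠀⠀⠀⠀⠀⠀⠀⠀⠀⠀⠀⠀⠀
⠀⠀⠀⠀⠀⠀⠀⠀⠀⠀⠀⠀⠀
⠀⠀⠀⠀⠀⠀⠀⠀⠀⠀⠀⠀⠀
⠀⠀⠀⠿⠿⠂⠿⠿⠿⠀⠀⠀⠀
⠀⠀⠀⠿⠿⠂⠿⠿⠿⠀⠀⠀⠀
⠀⠀⠀⠂⠂⠂⣾⠿⠿⠀⠀⠀⠀
⠀⠀⠀⠂⠂⠂⠂⠿⠿⠀⠀⠀⠀
⠀⠀⠀⠂⠂⠂⠂⠿⠿⠀⠀⠀⠀
⠀⠀⠀⠀⠀⠀⠀⠀⠀⠀⠀⠀⠀
⠀⠀⠀⠀⠀⠀⠀⠀⠀⠀⠀⠀⠀
⠀⠀⠀⠀⠀⠀⠀⠀⠀⠀⠀⠀⠀
⠀⠀⠀⠀⠀⠀⠀⠀⠀⠀⠀⠀⠀

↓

⠀⠀⠀⠀⠀⠀⠀⠀⠀⠀⠀⠀⠀
⠀⠀⠀⠀⠀⠀⠀⠀⠀⠀⠀⠀⠀
⠀⠀⠀⠀⠀⠀⠀⠀⠀⠀⠀⠀⠀
⠀⠀⠀⠿⠿⠂⠿⠿⠿⠀⠀⠀⠀
⠀⠀⠀⠿⠿⠂⠿⠿⠿⠀⠀⠀⠀
⠀⠀⠀⠂⠂⠂⠂⠿⠿⠀⠀⠀⠀
⠀⠀⠀⠂⠂⠂⣾⠿⠿⠀⠀⠀⠀
⠀⠀⠀⠂⠂⠂⠂⠿⠿⠀⠀⠀⠀
⠀⠀⠀⠀⠂⠂⠂⠿⠿⠀⠀⠀⠀
⠀⠀⠀⠀⠀⠀⠀⠀⠀⠀⠀⠀⠀
⠀⠀⠀⠀⠀⠀⠀⠀⠀⠀⠀⠀⠀
⠀⠀⠀⠀⠀⠀⠀⠀⠀⠀⠀⠀⠀
⠀⠀⠀⠀⠀⠀⠀⠀⠀⠀⠀⠀⠀

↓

⠀⠀⠀⠀⠀⠀⠀⠀⠀⠀⠀⠀⠀
⠀⠀⠀⠀⠀⠀⠀⠀⠀⠀⠀⠀⠀
⠀⠀⠀⠿⠿⠂⠿⠿⠿⠀⠀⠀⠀
⠀⠀⠀⠿⠿⠂⠿⠿⠿⠀⠀⠀⠀
⠀⠀⠀⠂⠂⠂⠂⠿⠿⠀⠀⠀⠀
⠀⠀⠀⠂⠂⠂⠂⠿⠿⠀⠀⠀⠀
⠀⠀⠀⠂⠂⠂⣾⠿⠿⠀⠀⠀⠀
⠀⠀⠀⠀⠂⠂⠂⠿⠿⠀⠀⠀⠀
⠀⠀⠀⠀⠿⠿⠿⠿⠿⠀⠀⠀⠀
⠀⠀⠀⠀⠀⠀⠀⠀⠀⠀⠀⠀⠀
⠀⠀⠀⠀⠀⠀⠀⠀⠀⠀⠀⠀⠀
⠀⠀⠀⠀⠀⠀⠀⠀⠀⠀⠀⠀⠀
⠀⠀⠀⠀⠀⠀⠀⠀⠀⠀⠀⠀⠀

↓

⠀⠀⠀⠀⠀⠀⠀⠀⠀⠀⠀⠀⠀
⠀⠀⠀⠿⠿⠂⠿⠿⠿⠀⠀⠀⠀
⠀⠀⠀⠿⠿⠂⠿⠿⠿⠀⠀⠀⠀
⠀⠀⠀⠂⠂⠂⠂⠿⠿⠀⠀⠀⠀
⠀⠀⠀⠂⠂⠂⠂⠿⠿⠀⠀⠀⠀
⠀⠀⠀⠂⠂⠂⠂⠿⠿⠀⠀⠀⠀
⠀⠀⠀⠀⠂⠂⣾⠿⠿⠀⠀⠀⠀
⠀⠀⠀⠀⠿⠿⠿⠿⠿⠀⠀⠀⠀
⠀⠀⠀⠀⠿⠿⠿⠿⠿⠀⠀⠀⠀
⠀⠀⠀⠀⠀⠀⠀⠀⠀⠀⠀⠀⠀
⠀⠀⠀⠀⠀⠀⠀⠀⠀⠀⠀⠀⠀
⠀⠀⠀⠀⠀⠀⠀⠀⠀⠀⠀⠀⠀
⠀⠀⠀⠀⠀⠀⠀⠀⠀⠀⠀⠀⠀

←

⠀⠀⠀⠀⠀⠀⠀⠀⠀⠀⠀⠀⠀
⠀⠀⠀⠀⠿⠿⠂⠿⠿⠿⠀⠀⠀
⠀⠀⠀⠀⠿⠿⠂⠿⠿⠿⠀⠀⠀
⠀⠀⠀⠀⠂⠂⠂⠂⠿⠿⠀⠀⠀
⠀⠀⠀⠀⠂⠂⠂⠂⠿⠿⠀⠀⠀
⠀⠀⠀⠀⠂⠂⠂⠂⠿⠿⠀⠀⠀
⠀⠀⠀⠀⠂⠂⣾⠂⠿⠿⠀⠀⠀
⠀⠀⠀⠀⠿⠿⠿⠿⠿⠿⠀⠀⠀
⠀⠀⠀⠀⠿⠿⠿⠿⠿⠿⠀⠀⠀
⠀⠀⠀⠀⠀⠀⠀⠀⠀⠀⠀⠀⠀
⠀⠀⠀⠀⠀⠀⠀⠀⠀⠀⠀⠀⠀
⠀⠀⠀⠀⠀⠀⠀⠀⠀⠀⠀⠀⠀
⠀⠀⠀⠀⠀⠀⠀⠀⠀⠀⠀⠀⠀

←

⠀⠀⠀⠀⠀⠀⠀⠀⠀⠀⠀⠀⠀
⠀⠀⠀⠀⠀⠿⠿⠂⠿⠿⠿⠀⠀
⠀⠀⠀⠀⠀⠿⠿⠂⠿⠿⠿⠀⠀
⠀⠀⠀⠀⠀⠂⠂⠂⠂⠿⠿⠀⠀
⠀⠀⠀⠀⠿⠂⠂⠂⠂⠿⠿⠀⠀
⠀⠀⠀⠀⠂⠂⠂⠂⠂⠿⠿⠀⠀
⠀⠀⠀⠀⠿⠂⣾⠂⠂⠿⠿⠀⠀
⠀⠀⠀⠀⠿⠿⠿⠿⠿⠿⠿⠀⠀
⠀⠀⠀⠀⠿⠿⠿⠿⠿⠿⠿⠀⠀
⠀⠀⠀⠀⠀⠀⠀⠀⠀⠀⠀⠀⠀
⠀⠀⠀⠀⠀⠀⠀⠀⠀⠀⠀⠀⠀
⠀⠀⠀⠀⠀⠀⠀⠀⠀⠀⠀⠀⠀
⠀⠀⠀⠀⠀⠀⠀⠀⠀⠀⠀⠀⠀

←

⠀⠀⠀⠀⠀⠀⠀⠀⠀⠀⠀⠀⠀
⠀⠀⠀⠀⠀⠀⠿⠿⠂⠿⠿⠿⠀
⠀⠀⠀⠀⠀⠀⠿⠿⠂⠿⠿⠿⠀
⠀⠀⠀⠀⠀⠀⠂⠂⠂⠂⠿⠿⠀
⠀⠀⠀⠀⠿⠿⠂⠂⠂⠂⠿⠿⠀
⠀⠀⠀⠀⠂⠂⠂⠂⠂⠂⠿⠿⠀
⠀⠀⠀⠀⠿⠿⣾⠂⠂⠂⠿⠿⠀
⠀⠀⠀⠀⠿⠿⠿⠿⠿⠿⠿⠿⠀
⠀⠀⠀⠀⠿⠿⠿⠿⠿⠿⠿⠿⠀
⠀⠀⠀⠀⠀⠀⠀⠀⠀⠀⠀⠀⠀
⠀⠀⠀⠀⠀⠀⠀⠀⠀⠀⠀⠀⠀
⠀⠀⠀⠀⠀⠀⠀⠀⠀⠀⠀⠀⠀
⠀⠀⠀⠀⠀⠀⠀⠀⠀⠀⠀⠀⠀

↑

⠀⠀⠀⠀⠀⠀⠀⠀⠀⠀⠀⠀⠀
⠀⠀⠀⠀⠀⠀⠀⠀⠀⠀⠀⠀⠀
⠀⠀⠀⠀⠀⠀⠿⠿⠂⠿⠿⠿⠀
⠀⠀⠀⠀⠀⠀⠿⠿⠂⠿⠿⠿⠀
⠀⠀⠀⠀⠿⠿⠂⠂⠂⠂⠿⠿⠀
⠀⠀⠀⠀⠿⠿⠂⠂⠂⠂⠿⠿⠀
⠀⠀⠀⠀⠂⠂⣾⠂⠂⠂⠿⠿⠀
⠀⠀⠀⠀⠿⠿⠂⠂⠂⠂⠿⠿⠀
⠀⠀⠀⠀⠿⠿⠿⠿⠿⠿⠿⠿⠀
⠀⠀⠀⠀⠿⠿⠿⠿⠿⠿⠿⠿⠀
⠀⠀⠀⠀⠀⠀⠀⠀⠀⠀⠀⠀⠀
⠀⠀⠀⠀⠀⠀⠀⠀⠀⠀⠀⠀⠀
⠀⠀⠀⠀⠀⠀⠀⠀⠀⠀⠀⠀⠀

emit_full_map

⠀⠀⠿⠿⠂⠿⠿⠿
⠀⠀⠿⠿⠂⠿⠿⠿
⠿⠿⠂⠂⠂⠂⠿⠿
⠿⠿⠂⠂⠂⠂⠿⠿
⠂⠂⣾⠂⠂⠂⠿⠿
⠿⠿⠂⠂⠂⠂⠿⠿
⠿⠿⠿⠿⠿⠿⠿⠿
⠿⠿⠿⠿⠿⠿⠿⠿

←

⠀⠀⠀⠀⠀⠀⠀⠀⠀⠀⠀⠀⠀
⠀⠀⠀⠀⠀⠀⠀⠀⠀⠀⠀⠀⠀
⠀⠀⠀⠀⠀⠀⠀⠿⠿⠂⠿⠿⠿
⠀⠀⠀⠀⠀⠀⠀⠿⠿⠂⠿⠿⠿
⠀⠀⠀⠀⠿⠿⠿⠂⠂⠂⠂⠿⠿
⠀⠀⠀⠀⠿⠿⠿⠂⠂⠂⠂⠿⠿
⠀⠀⠀⠀⠂⠂⣾⠂⠂⠂⠂⠿⠿
⠀⠀⠀⠀⠿⠿⠿⠂⠂⠂⠂⠿⠿
⠀⠀⠀⠀⠿⠿⠿⠿⠿⠿⠿⠿⠿
⠀⠀⠀⠀⠀⠿⠿⠿⠿⠿⠿⠿⠿
⠀⠀⠀⠀⠀⠀⠀⠀⠀⠀⠀⠀⠀
⠀⠀⠀⠀⠀⠀⠀⠀⠀⠀⠀⠀⠀
⠀⠀⠀⠀⠀⠀⠀⠀⠀⠀⠀⠀⠀

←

⠀⠀⠀⠀⠀⠀⠀⠀⠀⠀⠀⠀⠀
⠀⠀⠀⠀⠀⠀⠀⠀⠀⠀⠀⠀⠀
⠀⠀⠀⠀⠀⠀⠀⠀⠿⠿⠂⠿⠿
⠀⠀⠀⠀⠀⠀⠀⠀⠿⠿⠂⠿⠿
⠀⠀⠀⠀⠿⠿⠿⠿⠂⠂⠂⠂⠿
⠀⠀⠀⠀⠿⠿⠿⠿⠂⠂⠂⠂⠿
⠀⠀⠀⠀⠂⠂⣾⠂⠂⠂⠂⠂⠿
⠀⠀⠀⠀⠿⠿⠿⠿⠂⠂⠂⠂⠿
⠀⠀⠀⠀⠿⠿⠿⠿⠿⠿⠿⠿⠿
⠀⠀⠀⠀⠀⠀⠿⠿⠿⠿⠿⠿⠿
⠀⠀⠀⠀⠀⠀⠀⠀⠀⠀⠀⠀⠀
⠀⠀⠀⠀⠀⠀⠀⠀⠀⠀⠀⠀⠀
⠀⠀⠀⠀⠀⠀⠀⠀⠀⠀⠀⠀⠀

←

⠀⠀⠀⠀⠀⠀⠀⠀⠀⠀⠀⠀⠀
⠀⠀⠀⠀⠀⠀⠀⠀⠀⠀⠀⠀⠀
⠀⠀⠀⠀⠀⠀⠀⠀⠀⠿⠿⠂⠿
⠀⠀⠀⠀⠀⠀⠀⠀⠀⠿⠿⠂⠿
⠀⠀⠀⠀⠿⠿⠿⠿⠿⠂⠂⠂⠂
⠀⠀⠀⠀⠿⠿⠿⠿⠿⠂⠂⠂⠂
⠀⠀⠀⠀⠂⠂⣾⠂⠂⠂⠂⠂⠂
⠀⠀⠀⠀⠿⠿⠿⠿⠿⠂⠂⠂⠂
⠀⠀⠀⠀⠿⠿⠿⠿⠿⠿⠿⠿⠿
⠀⠀⠀⠀⠀⠀⠀⠿⠿⠿⠿⠿⠿
⠀⠀⠀⠀⠀⠀⠀⠀⠀⠀⠀⠀⠀
⠀⠀⠀⠀⠀⠀⠀⠀⠀⠀⠀⠀⠀
⠀⠀⠀⠀⠀⠀⠀⠀⠀⠀⠀⠀⠀

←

⠀⠀⠀⠀⠀⠀⠀⠀⠀⠀⠀⠀⠀
⠀⠀⠀⠀⠀⠀⠀⠀⠀⠀⠀⠀⠀
⠀⠀⠀⠀⠀⠀⠀⠀⠀⠀⠿⠿⠂
⠀⠀⠀⠀⠀⠀⠀⠀⠀⠀⠿⠿⠂
⠀⠀⠀⠀⠿⠿⠿⠿⠿⠿⠂⠂⠂
⠀⠀⠀⠀⠿⠿⠿⠿⠿⠿⠂⠂⠂
⠀⠀⠀⠀⠂⠂⣾⠂⠂⠂⠂⠂⠂
⠀⠀⠀⠀⠿⠿⠿⠿⠿⠿⠂⠂⠂
⠀⠀⠀⠀⠿⠿⠿⠿⠿⠿⠿⠿⠿
⠀⠀⠀⠀⠀⠀⠀⠀⠿⠿⠿⠿⠿
⠀⠀⠀⠀⠀⠀⠀⠀⠀⠀⠀⠀⠀
⠀⠀⠀⠀⠀⠀⠀⠀⠀⠀⠀⠀⠀
⠀⠀⠀⠀⠀⠀⠀⠀⠀⠀⠀⠀⠀

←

⠀⠀⠀⠀⠀⠀⠀⠀⠀⠀⠀⠀⠀
⠀⠀⠀⠀⠀⠀⠀⠀⠀⠀⠀⠀⠀
⠀⠀⠀⠀⠀⠀⠀⠀⠀⠀⠀⠿⠿
⠀⠀⠀⠀⠀⠀⠀⠀⠀⠀⠀⠿⠿
⠀⠀⠀⠀⠿⠿⠿⠿⠿⠿⠿⠂⠂
⠀⠀⠀⠀⠿⠿⠿⠿⠿⠿⠿⠂⠂
⠀⠀⠀⠀⠂⠂⣾⠂⠂⠂⠂⠂⠂
⠀⠀⠀⠀⠿⠿⠿⠿⠿⠿⠿⠂⠂
⠀⠀⠀⠀⠿⠿⠿⠿⠿⠿⠿⠿⠿
⠀⠀⠀⠀⠀⠀⠀⠀⠀⠿⠿⠿⠿
⠀⠀⠀⠀⠀⠀⠀⠀⠀⠀⠀⠀⠀
⠀⠀⠀⠀⠀⠀⠀⠀⠀⠀⠀⠀⠀
⠀⠀⠀⠀⠀⠀⠀⠀⠀⠀⠀⠀⠀

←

⠀⠀⠀⠀⠀⠀⠀⠀⠀⠀⠀⠀⠀
⠀⠀⠀⠀⠀⠀⠀⠀⠀⠀⠀⠀⠀
⠀⠀⠀⠀⠀⠀⠀⠀⠀⠀⠀⠀⠿
⠀⠀⠀⠀⠀⠀⠀⠀⠀⠀⠀⠀⠿
⠀⠀⠀⠀⠿⠿⠿⠿⠿⠿⠿⠿⠂
⠀⠀⠀⠀⠿⠿⠿⠿⠿⠿⠿⠿⠂
⠀⠀⠀⠀⠂⠂⣾⠂⠂⠂⠂⠂⠂
⠀⠀⠀⠀⠿⠿⠿⠿⠿⠿⠿⠿⠂
⠀⠀⠀⠀⠿⠿⠿⠿⠿⠿⠿⠿⠿
⠀⠀⠀⠀⠀⠀⠀⠀⠀⠀⠿⠿⠿
⠀⠀⠀⠀⠀⠀⠀⠀⠀⠀⠀⠀⠀
⠀⠀⠀⠀⠀⠀⠀⠀⠀⠀⠀⠀⠀
⠀⠀⠀⠀⠀⠀⠀⠀⠀⠀⠀⠀⠀

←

⠀⠀⠀⠀⠀⠀⠀⠀⠀⠀⠀⠀⠀
⠀⠀⠀⠀⠀⠀⠀⠀⠀⠀⠀⠀⠀
⠀⠀⠀⠀⠀⠀⠀⠀⠀⠀⠀⠀⠀
⠀⠀⠀⠀⠀⠀⠀⠀⠀⠀⠀⠀⠀
⠀⠀⠀⠀⠿⠿⠿⠿⠿⠿⠿⠿⠿
⠀⠀⠀⠀⠿⠿⠿⠿⠿⠿⠿⠿⠿
⠀⠀⠀⠀⠂⠂⣾⠂⠂⠂⠂⠂⠂
⠀⠀⠀⠀⠿⠿⠿⠿⠿⠿⠿⠿⠿
⠀⠀⠀⠀⠿⠿⠿⠿⠿⠿⠿⠿⠿
⠀⠀⠀⠀⠀⠀⠀⠀⠀⠀⠀⠿⠿
⠀⠀⠀⠀⠀⠀⠀⠀⠀⠀⠀⠀⠀
⠀⠀⠀⠀⠀⠀⠀⠀⠀⠀⠀⠀⠀
⠀⠀⠀⠀⠀⠀⠀⠀⠀⠀⠀⠀⠀

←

⠀⠀⠀⠀⠀⠀⠀⠀⠀⠀⠀⠀⠀
⠀⠀⠀⠀⠀⠀⠀⠀⠀⠀⠀⠀⠀
⠀⠀⠀⠀⠀⠀⠀⠀⠀⠀⠀⠀⠀
⠀⠀⠀⠀⠀⠀⠀⠀⠀⠀⠀⠀⠀
⠀⠀⠀⠀⠿⠿⠿⠿⠿⠿⠿⠿⠿
⠀⠀⠀⠀⠿⠿⠿⠿⠿⠿⠿⠿⠿
⠀⠀⠀⠀⠂⠂⣾⠂⠂⠂⠂⠂⠂
⠀⠀⠀⠀⠿⠿⠿⠿⠿⠿⠿⠿⠿
⠀⠀⠀⠀⠿⠿⠿⠿⠿⠿⠿⠿⠿
⠀⠀⠀⠀⠀⠀⠀⠀⠀⠀⠀⠀⠿
⠀⠀⠀⠀⠀⠀⠀⠀⠀⠀⠀⠀⠀
⠀⠀⠀⠀⠀⠀⠀⠀⠀⠀⠀⠀⠀
⠀⠀⠀⠀⠀⠀⠀⠀⠀⠀⠀⠀⠀

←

⠀⠀⠀⠀⠀⠀⠀⠀⠀⠀⠀⠀⠀
⠀⠀⠀⠀⠀⠀⠀⠀⠀⠀⠀⠀⠀
⠀⠀⠀⠀⠀⠀⠀⠀⠀⠀⠀⠀⠀
⠀⠀⠀⠀⠀⠀⠀⠀⠀⠀⠀⠀⠀
⠀⠀⠀⠀⠿⠿⠿⠿⠿⠿⠿⠿⠿
⠀⠀⠀⠀⠿⠿⠿⠿⠿⠿⠿⠿⠿
⠀⠀⠀⠀⠂⠂⣾⠂⠂⠂⠂⠂⠂
⠀⠀⠀⠀⠿⠿⠿⠿⠿⠿⠿⠿⠿
⠀⠀⠀⠀⠿⠿⠿⠿⠿⠿⠿⠿⠿
⠀⠀⠀⠀⠀⠀⠀⠀⠀⠀⠀⠀⠀
⠀⠀⠀⠀⠀⠀⠀⠀⠀⠀⠀⠀⠀
⠀⠀⠀⠀⠀⠀⠀⠀⠀⠀⠀⠀⠀
⠀⠀⠀⠀⠀⠀⠀⠀⠀⠀⠀⠀⠀

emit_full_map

⠀⠀⠀⠀⠀⠀⠀⠀⠀⠀⠀⠿⠿⠂⠿⠿⠿
⠀⠀⠀⠀⠀⠀⠀⠀⠀⠀⠀⠿⠿⠂⠿⠿⠿
⠿⠿⠿⠿⠿⠿⠿⠿⠿⠿⠿⠂⠂⠂⠂⠿⠿
⠿⠿⠿⠿⠿⠿⠿⠿⠿⠿⠿⠂⠂⠂⠂⠿⠿
⠂⠂⣾⠂⠂⠂⠂⠂⠂⠂⠂⠂⠂⠂⠂⠿⠿
⠿⠿⠿⠿⠿⠿⠿⠿⠿⠿⠿⠂⠂⠂⠂⠿⠿
⠿⠿⠿⠿⠿⠿⠿⠿⠿⠿⠿⠿⠿⠿⠿⠿⠿
⠀⠀⠀⠀⠀⠀⠀⠀⠀⠿⠿⠿⠿⠿⠿⠿⠿


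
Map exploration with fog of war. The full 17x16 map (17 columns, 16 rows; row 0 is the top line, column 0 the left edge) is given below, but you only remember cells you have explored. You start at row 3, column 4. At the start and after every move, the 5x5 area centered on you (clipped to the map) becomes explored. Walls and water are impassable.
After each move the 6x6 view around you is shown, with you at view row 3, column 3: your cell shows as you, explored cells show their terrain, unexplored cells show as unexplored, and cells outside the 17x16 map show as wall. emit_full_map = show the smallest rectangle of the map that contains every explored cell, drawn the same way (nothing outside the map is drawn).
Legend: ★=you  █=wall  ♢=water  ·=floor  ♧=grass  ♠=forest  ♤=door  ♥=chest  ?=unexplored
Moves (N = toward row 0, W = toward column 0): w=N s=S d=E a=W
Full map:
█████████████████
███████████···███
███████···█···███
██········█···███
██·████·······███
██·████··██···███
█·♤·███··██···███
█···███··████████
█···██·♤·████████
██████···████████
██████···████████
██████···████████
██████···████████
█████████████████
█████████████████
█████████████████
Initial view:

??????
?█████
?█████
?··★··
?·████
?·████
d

??????
██████
█████·
···★··
·████·
·████·

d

??????
██████
████··
···★··
████··
████··

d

??????
██████
███···
···★··
███···
███··█

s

██████
███···
······
███★··
███··█
?██··█

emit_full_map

████████
█████···
········
·████★··
·████··█
???██··█

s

███···
······
███···
███★·█
?██··█
?██··█

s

······
███···
███··█
?██★·█
?██··█
?█·♤·█

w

███···
······
███···
███★·█
?██··█
?██··█

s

······
███···
███··█
?██★·█
?██··█
?█·♤·█

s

███···
███··█
?██··█
?██★·█
?█·♤·█
?█···█

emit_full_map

████████
█████···
········
·████···
·████··█
???██··█
???██★·█
???█·♤·█
???█···█


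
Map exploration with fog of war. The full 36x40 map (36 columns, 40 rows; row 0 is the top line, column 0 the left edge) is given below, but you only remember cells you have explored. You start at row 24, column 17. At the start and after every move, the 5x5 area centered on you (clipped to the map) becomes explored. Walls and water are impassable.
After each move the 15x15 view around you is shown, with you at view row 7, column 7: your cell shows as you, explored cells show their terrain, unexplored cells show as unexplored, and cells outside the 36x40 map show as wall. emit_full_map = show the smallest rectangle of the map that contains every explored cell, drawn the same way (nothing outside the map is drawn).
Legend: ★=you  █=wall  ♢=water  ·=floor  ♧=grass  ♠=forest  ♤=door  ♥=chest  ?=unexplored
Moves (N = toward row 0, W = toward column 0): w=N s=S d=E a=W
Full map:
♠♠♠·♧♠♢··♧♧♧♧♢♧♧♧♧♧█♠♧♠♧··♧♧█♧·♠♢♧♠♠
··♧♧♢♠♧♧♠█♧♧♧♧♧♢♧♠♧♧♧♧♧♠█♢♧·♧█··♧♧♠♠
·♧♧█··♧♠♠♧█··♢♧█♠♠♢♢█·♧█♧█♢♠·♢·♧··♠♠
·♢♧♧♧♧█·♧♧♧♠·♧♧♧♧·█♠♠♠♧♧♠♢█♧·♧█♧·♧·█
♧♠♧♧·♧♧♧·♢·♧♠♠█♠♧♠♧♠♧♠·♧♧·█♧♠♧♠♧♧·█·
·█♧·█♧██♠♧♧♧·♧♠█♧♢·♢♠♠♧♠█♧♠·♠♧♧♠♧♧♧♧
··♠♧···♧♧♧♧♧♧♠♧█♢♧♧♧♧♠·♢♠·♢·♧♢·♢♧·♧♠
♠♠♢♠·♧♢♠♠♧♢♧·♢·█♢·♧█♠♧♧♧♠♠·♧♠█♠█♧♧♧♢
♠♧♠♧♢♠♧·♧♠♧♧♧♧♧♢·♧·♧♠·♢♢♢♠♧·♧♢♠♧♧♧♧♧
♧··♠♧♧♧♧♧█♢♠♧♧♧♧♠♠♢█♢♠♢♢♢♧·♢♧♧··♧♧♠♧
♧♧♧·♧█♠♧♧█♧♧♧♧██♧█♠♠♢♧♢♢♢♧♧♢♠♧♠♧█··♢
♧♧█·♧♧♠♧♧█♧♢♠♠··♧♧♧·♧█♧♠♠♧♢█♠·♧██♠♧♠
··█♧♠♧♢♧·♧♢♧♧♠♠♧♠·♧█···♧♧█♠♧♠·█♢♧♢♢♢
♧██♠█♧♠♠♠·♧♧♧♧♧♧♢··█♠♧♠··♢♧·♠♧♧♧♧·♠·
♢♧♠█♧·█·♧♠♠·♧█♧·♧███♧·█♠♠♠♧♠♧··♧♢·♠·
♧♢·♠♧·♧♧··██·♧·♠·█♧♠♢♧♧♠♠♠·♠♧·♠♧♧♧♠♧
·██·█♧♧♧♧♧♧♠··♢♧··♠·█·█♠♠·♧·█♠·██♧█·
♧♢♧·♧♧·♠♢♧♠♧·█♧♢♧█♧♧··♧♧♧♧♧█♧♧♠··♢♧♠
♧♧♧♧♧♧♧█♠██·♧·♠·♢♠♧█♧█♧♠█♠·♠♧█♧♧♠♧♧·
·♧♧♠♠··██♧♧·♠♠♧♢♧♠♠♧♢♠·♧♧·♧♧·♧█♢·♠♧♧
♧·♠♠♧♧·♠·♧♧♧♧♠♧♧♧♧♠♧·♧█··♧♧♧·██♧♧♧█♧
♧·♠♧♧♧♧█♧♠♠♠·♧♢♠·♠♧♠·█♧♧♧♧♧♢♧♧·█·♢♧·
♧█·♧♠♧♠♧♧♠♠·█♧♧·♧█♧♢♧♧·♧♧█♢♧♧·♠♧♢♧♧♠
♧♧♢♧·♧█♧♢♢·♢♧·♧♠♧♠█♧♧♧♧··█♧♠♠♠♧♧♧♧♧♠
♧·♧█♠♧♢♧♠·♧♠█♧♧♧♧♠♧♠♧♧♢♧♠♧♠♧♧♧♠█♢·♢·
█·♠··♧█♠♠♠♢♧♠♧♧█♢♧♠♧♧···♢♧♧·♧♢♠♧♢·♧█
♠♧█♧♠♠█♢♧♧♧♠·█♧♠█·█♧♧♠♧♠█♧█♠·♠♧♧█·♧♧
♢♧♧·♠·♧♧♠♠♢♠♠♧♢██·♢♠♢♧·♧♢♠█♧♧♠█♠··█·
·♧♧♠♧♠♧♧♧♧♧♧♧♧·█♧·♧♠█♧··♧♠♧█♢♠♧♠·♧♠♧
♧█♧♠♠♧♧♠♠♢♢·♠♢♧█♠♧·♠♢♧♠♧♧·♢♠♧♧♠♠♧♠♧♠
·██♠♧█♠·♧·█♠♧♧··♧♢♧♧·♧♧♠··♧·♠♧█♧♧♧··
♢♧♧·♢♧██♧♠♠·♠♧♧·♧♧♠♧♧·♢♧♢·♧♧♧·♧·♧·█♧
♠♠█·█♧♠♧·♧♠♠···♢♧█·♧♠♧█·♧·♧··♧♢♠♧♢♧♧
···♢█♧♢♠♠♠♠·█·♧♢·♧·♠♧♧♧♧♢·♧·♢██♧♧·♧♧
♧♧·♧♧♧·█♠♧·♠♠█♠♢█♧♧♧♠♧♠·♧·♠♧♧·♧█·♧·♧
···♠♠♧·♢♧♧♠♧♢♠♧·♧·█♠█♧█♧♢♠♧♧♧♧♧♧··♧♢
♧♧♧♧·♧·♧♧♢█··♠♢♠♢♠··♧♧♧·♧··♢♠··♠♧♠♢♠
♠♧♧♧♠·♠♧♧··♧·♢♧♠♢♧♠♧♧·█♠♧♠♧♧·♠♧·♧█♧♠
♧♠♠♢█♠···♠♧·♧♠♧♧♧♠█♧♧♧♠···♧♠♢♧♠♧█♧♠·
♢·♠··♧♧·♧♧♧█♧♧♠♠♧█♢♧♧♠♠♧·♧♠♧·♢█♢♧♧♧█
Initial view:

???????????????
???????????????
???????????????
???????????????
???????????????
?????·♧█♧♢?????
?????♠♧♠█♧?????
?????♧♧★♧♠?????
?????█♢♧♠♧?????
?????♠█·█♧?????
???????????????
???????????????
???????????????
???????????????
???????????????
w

???????????????
???????????????
???????????????
???????????????
???????????????
?????♠·♠♧♠?????
?????·♧█♧♢?????
?????♠♧★█♧?????
?????♧♧♠♧♠?????
?????█♢♧♠♧?????
?????♠█·█♧?????
???????????????
???????????????
???????????????
???????????????

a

???????????????
???????????????
???????????????
???????????????
???????????????
?????♢♠·♠♧♠????
?????♧·♧█♧♢????
?????♧♠★♠█♧????
?????♧♧♧♠♧♠????
?????♧█♢♧♠♧????
??????♠█·█♧????
???????????????
???????????????
???????????????
???????????????

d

???????????????
???????????????
???????????????
???????????????
???????????????
????♢♠·♠♧♠?????
????♧·♧█♧♢?????
????♧♠♧★█♧?????
????♧♧♧♠♧♠?????
????♧█♢♧♠♧?????
?????♠█·█♧?????
???????????????
???????????????
???????????????
???????????????

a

???????????????
???????????????
???????????????
???????????????
???????????????
?????♢♠·♠♧♠????
?????♧·♧█♧♢????
?????♧♠★♠█♧????
?????♧♧♧♠♧♠????
?????♧█♢♧♠♧????
??????♠█·█♧????
???????????????
???????????????
???????????????
???????????????

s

???????????????
???????????????
???????????????
???????????????
?????♢♠·♠♧♠????
?????♧·♧█♧♢????
?????♧♠♧♠█♧????
?????♧♧★♠♧♠????
?????♧█♢♧♠♧????
?????♧♠█·█♧????
???????????????
???????????????
???????????????
???????????????
???????????????

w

???????????????
???????????????
???????????????
???????????????
???????????????
?????♢♠·♠♧♠????
?????♧·♧█♧♢????
?????♧♠★♠█♧????
?????♧♧♧♠♧♠????
?????♧█♢♧♠♧????
?????♧♠█·█♧????
???????????????
???????????????
???????????????
???????????????

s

???????????????
???????????????
???????????????
???????????????
?????♢♠·♠♧♠????
?????♧·♧█♧♢????
?????♧♠♧♠█♧????
?????♧♧★♠♧♠????
?????♧█♢♧♠♧????
?????♧♠█·█♧????
???????????????
???????????????
???????????????
???????????????
???????????????

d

???????????????
???????????????
???????????????
???????????????
????♢♠·♠♧♠?????
????♧·♧█♧♢?????
????♧♠♧♠█♧?????
????♧♧♧★♧♠?????
????♧█♢♧♠♧?????
????♧♠█·█♧?????
???????????????
???????????????
???????????????
???????????????
???????????????

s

???????????????
???????????????
???????????????
????♢♠·♠♧♠?????
????♧·♧█♧♢?????
????♧♠♧♠█♧?????
????♧♧♧♠♧♠?????
????♧█♢★♠♧?????
????♧♠█·█♧?????
?????██·♢♠?????
???????????????
???????????????
???????????????
???????????????
???????????????

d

???????????????
???????????????
???????????????
???♢♠·♠♧♠??????
???♧·♧█♧♢??????
???♧♠♧♠█♧♧?????
???♧♧♧♠♧♠♧?????
???♧█♢♧★♧♧?????
???♧♠█·█♧♧?????
????██·♢♠♢?????
???????????????
???????????????
???????????????
???????????????
???????????????

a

???????????????
???????????????
???????????????
????♢♠·♠♧♠?????
????♧·♧█♧♢?????
????♧♠♧♠█♧♧????
????♧♧♧♠♧♠♧????
????♧█♢★♠♧♧????
????♧♠█·█♧♧????
?????██·♢♠♢????
???????????????
???????????????
???????????????
???????????????
???????????????

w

???????????????
???????????????
???????????????
???????????????
????♢♠·♠♧♠?????
????♧·♧█♧♢?????
????♧♠♧♠█♧♧????
????♧♧♧★♧♠♧????
????♧█♢♧♠♧♧????
????♧♠█·█♧♧????
?????██·♢♠♢????
???????????????
???????????????
???????????????
???????????????

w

???????????????
???????????????
???????????????
???????????????
???????????????
????♢♠·♠♧♠?????
????♧·♧█♧♢?????
????♧♠♧★█♧♧????
????♧♧♧♠♧♠♧????
????♧█♢♧♠♧♧????
????♧♠█·█♧♧????
?????██·♢♠♢????
???????????????
???????????????
???????????????

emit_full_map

♢♠·♠♧♠?
♧·♧█♧♢?
♧♠♧★█♧♧
♧♧♧♠♧♠♧
♧█♢♧♠♧♧
♧♠█·█♧♧
?██·♢♠♢

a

???????????????
???????????????
???????????????
???????????????
???????????????
?????♢♠·♠♧♠????
?????♧·♧█♧♢????
?????♧♠★♠█♧♧???
?????♧♧♧♠♧♠♧???
?????♧█♢♧♠♧♧???
?????♧♠█·█♧♧???
??????██·♢♠♢???
???????????????
???????????????
???????????????

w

???????????????
???????????????
???????????????
???????????????
???????????????
?????♧♧♧♧♠?????
?????♢♠·♠♧♠????
?????♧·★█♧♢????
?????♧♠♧♠█♧♧???
?????♧♧♧♠♧♠♧???
?????♧█♢♧♠♧♧???
?????♧♠█·█♧♧???
??????██·♢♠♢???
???????????????
???????????????

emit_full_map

♧♧♧♧♠??
♢♠·♠♧♠?
♧·★█♧♢?
♧♠♧♠█♧♧
♧♧♧♠♧♠♧
♧█♢♧♠♧♧
♧♠█·█♧♧
?██·♢♠♢


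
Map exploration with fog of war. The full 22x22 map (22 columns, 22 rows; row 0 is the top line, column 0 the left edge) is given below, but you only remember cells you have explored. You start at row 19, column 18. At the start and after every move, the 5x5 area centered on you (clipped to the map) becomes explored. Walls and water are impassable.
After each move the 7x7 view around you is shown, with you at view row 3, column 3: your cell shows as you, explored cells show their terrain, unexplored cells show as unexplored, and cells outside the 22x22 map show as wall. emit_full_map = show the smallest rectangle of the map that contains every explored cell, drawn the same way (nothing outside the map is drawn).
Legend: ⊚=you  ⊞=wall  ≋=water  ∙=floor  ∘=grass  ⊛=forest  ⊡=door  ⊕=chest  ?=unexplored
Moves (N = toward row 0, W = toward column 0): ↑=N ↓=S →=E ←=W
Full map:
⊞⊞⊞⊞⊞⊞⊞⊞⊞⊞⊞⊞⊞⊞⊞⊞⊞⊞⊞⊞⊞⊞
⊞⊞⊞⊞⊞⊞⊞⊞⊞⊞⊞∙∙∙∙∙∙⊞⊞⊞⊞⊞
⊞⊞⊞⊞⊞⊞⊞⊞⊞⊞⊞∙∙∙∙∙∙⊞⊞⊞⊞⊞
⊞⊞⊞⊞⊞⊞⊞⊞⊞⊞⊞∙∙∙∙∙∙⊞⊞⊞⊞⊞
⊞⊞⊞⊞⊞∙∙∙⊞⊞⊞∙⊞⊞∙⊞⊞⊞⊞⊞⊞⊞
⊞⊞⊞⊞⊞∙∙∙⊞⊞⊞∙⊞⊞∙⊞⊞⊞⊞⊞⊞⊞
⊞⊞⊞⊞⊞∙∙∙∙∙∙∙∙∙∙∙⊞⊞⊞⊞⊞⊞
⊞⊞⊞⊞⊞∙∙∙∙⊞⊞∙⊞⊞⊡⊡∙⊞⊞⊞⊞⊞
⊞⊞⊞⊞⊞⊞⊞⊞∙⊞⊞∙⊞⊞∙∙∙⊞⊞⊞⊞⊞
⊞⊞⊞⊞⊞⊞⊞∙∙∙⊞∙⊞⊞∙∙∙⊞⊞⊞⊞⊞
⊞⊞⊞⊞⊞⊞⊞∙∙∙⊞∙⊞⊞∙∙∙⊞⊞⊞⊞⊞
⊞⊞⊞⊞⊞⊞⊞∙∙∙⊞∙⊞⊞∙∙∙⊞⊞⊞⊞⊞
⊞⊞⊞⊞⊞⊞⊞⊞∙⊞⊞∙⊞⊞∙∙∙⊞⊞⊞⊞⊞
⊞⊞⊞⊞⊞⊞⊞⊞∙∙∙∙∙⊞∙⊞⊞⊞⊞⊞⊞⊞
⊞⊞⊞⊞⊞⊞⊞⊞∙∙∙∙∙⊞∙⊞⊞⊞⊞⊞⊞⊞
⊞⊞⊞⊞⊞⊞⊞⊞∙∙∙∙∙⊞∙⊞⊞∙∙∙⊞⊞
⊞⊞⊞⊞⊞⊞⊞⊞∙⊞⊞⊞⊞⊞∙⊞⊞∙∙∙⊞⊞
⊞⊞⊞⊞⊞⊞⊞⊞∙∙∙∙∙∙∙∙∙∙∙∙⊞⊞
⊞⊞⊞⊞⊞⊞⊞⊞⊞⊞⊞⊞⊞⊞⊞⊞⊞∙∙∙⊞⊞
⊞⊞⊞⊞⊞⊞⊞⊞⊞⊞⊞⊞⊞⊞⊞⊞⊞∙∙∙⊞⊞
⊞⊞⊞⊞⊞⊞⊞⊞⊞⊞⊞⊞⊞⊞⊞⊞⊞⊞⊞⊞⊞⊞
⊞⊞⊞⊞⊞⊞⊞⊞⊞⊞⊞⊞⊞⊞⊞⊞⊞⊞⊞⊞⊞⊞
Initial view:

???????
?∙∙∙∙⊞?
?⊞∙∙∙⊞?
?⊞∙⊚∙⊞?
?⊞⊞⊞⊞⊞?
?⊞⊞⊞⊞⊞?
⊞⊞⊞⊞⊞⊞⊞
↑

???????
?⊞∙∙∙⊞?
?∙∙∙∙⊞?
?⊞∙⊚∙⊞?
?⊞∙∙∙⊞?
?⊞⊞⊞⊞⊞?
?⊞⊞⊞⊞⊞?

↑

???????
?⊞∙∙∙⊞?
?⊞∙∙∙⊞?
?∙∙⊚∙⊞?
?⊞∙∙∙⊞?
?⊞∙∙∙⊞?
?⊞⊞⊞⊞⊞?

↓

?⊞∙∙∙⊞?
?⊞∙∙∙⊞?
?∙∙∙∙⊞?
?⊞∙⊚∙⊞?
?⊞∙∙∙⊞?
?⊞⊞⊞⊞⊞?
?⊞⊞⊞⊞⊞?

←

??⊞∙∙∙⊞
?⊞⊞∙∙∙⊞
?∙∙∙∙∙⊞
?⊞⊞⊚∙∙⊞
?⊞⊞∙∙∙⊞
?⊞⊞⊞⊞⊞⊞
??⊞⊞⊞⊞⊞

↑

???????
?⊞⊞∙∙∙⊞
?⊞⊞∙∙∙⊞
?∙∙⊚∙∙⊞
?⊞⊞∙∙∙⊞
?⊞⊞∙∙∙⊞
?⊞⊞⊞⊞⊞⊞

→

???????
⊞⊞∙∙∙⊞?
⊞⊞∙∙∙⊞?
∙∙∙⊚∙⊞?
⊞⊞∙∙∙⊞?
⊞⊞∙∙∙⊞?
⊞⊞⊞⊞⊞⊞?

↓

⊞⊞∙∙∙⊞?
⊞⊞∙∙∙⊞?
∙∙∙∙∙⊞?
⊞⊞∙⊚∙⊞?
⊞⊞∙∙∙⊞?
⊞⊞⊞⊞⊞⊞?
?⊞⊞⊞⊞⊞?

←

?⊞⊞∙∙∙⊞
?⊞⊞∙∙∙⊞
?∙∙∙∙∙⊞
?⊞⊞⊚∙∙⊞
?⊞⊞∙∙∙⊞
?⊞⊞⊞⊞⊞⊞
??⊞⊞⊞⊞⊞

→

⊞⊞∙∙∙⊞?
⊞⊞∙∙∙⊞?
∙∙∙∙∙⊞?
⊞⊞∙⊚∙⊞?
⊞⊞∙∙∙⊞?
⊞⊞⊞⊞⊞⊞?
?⊞⊞⊞⊞⊞?

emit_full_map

⊞⊞∙∙∙⊞
⊞⊞∙∙∙⊞
∙∙∙∙∙⊞
⊞⊞∙⊚∙⊞
⊞⊞∙∙∙⊞
⊞⊞⊞⊞⊞⊞
?⊞⊞⊞⊞⊞

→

⊞∙∙∙⊞?⊞
⊞∙∙∙⊞⊞⊞
∙∙∙∙⊞⊞⊞
⊞∙∙⊚⊞⊞⊞
⊞∙∙∙⊞⊞⊞
⊞⊞⊞⊞⊞⊞⊞
⊞⊞⊞⊞⊞?⊞

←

⊞⊞∙∙∙⊞?
⊞⊞∙∙∙⊞⊞
∙∙∙∙∙⊞⊞
⊞⊞∙⊚∙⊞⊞
⊞⊞∙∙∙⊞⊞
⊞⊞⊞⊞⊞⊞⊞
?⊞⊞⊞⊞⊞?

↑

???????
⊞⊞∙∙∙⊞?
⊞⊞∙∙∙⊞⊞
∙∙∙⊚∙⊞⊞
⊞⊞∙∙∙⊞⊞
⊞⊞∙∙∙⊞⊞
⊞⊞⊞⊞⊞⊞⊞

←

???????
?⊞⊞∙∙∙⊞
?⊞⊞∙∙∙⊞
?∙∙⊚∙∙⊞
?⊞⊞∙∙∙⊞
?⊞⊞∙∙∙⊞
?⊞⊞⊞⊞⊞⊞

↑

???????
?⊞⊞⊞⊞⊞?
?⊞⊞∙∙∙⊞
?⊞⊞⊚∙∙⊞
?∙∙∙∙∙⊞
?⊞⊞∙∙∙⊞
?⊞⊞∙∙∙⊞

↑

???????
?⊞⊞⊞⊞⊞?
?⊞⊞⊞⊞⊞?
?⊞⊞⊚∙∙⊞
?⊞⊞∙∙∙⊞
?∙∙∙∙∙⊞
?⊞⊞∙∙∙⊞

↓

?⊞⊞⊞⊞⊞?
?⊞⊞⊞⊞⊞?
?⊞⊞∙∙∙⊞
?⊞⊞⊚∙∙⊞
?∙∙∙∙∙⊞
?⊞⊞∙∙∙⊞
?⊞⊞∙∙∙⊞

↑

???????
?⊞⊞⊞⊞⊞?
?⊞⊞⊞⊞⊞?
?⊞⊞⊚∙∙⊞
?⊞⊞∙∙∙⊞
?∙∙∙∙∙⊞
?⊞⊞∙∙∙⊞

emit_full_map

⊞⊞⊞⊞⊞??
⊞⊞⊞⊞⊞??
⊞⊞⊚∙∙⊞?
⊞⊞∙∙∙⊞⊞
∙∙∙∙∙⊞⊞
⊞⊞∙∙∙⊞⊞
⊞⊞∙∙∙⊞⊞
⊞⊞⊞⊞⊞⊞⊞
?⊞⊞⊞⊞⊞?

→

???????
⊞⊞⊞⊞⊞⊞?
⊞⊞⊞⊞⊞⊞?
⊞⊞∙⊚∙⊞?
⊞⊞∙∙∙⊞⊞
∙∙∙∙∙⊞⊞
⊞⊞∙∙∙⊞⊞

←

???????
?⊞⊞⊞⊞⊞⊞
?⊞⊞⊞⊞⊞⊞
?⊞⊞⊚∙∙⊞
?⊞⊞∙∙∙⊞
?∙∙∙∙∙⊞
?⊞⊞∙∙∙⊞

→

???????
⊞⊞⊞⊞⊞⊞?
⊞⊞⊞⊞⊞⊞?
⊞⊞∙⊚∙⊞?
⊞⊞∙∙∙⊞⊞
∙∙∙∙∙⊞⊞
⊞⊞∙∙∙⊞⊞

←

???????
?⊞⊞⊞⊞⊞⊞
?⊞⊞⊞⊞⊞⊞
?⊞⊞⊚∙∙⊞
?⊞⊞∙∙∙⊞
?∙∙∙∙∙⊞
?⊞⊞∙∙∙⊞

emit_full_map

⊞⊞⊞⊞⊞⊞?
⊞⊞⊞⊞⊞⊞?
⊞⊞⊚∙∙⊞?
⊞⊞∙∙∙⊞⊞
∙∙∙∙∙⊞⊞
⊞⊞∙∙∙⊞⊞
⊞⊞∙∙∙⊞⊞
⊞⊞⊞⊞⊞⊞⊞
?⊞⊞⊞⊞⊞?


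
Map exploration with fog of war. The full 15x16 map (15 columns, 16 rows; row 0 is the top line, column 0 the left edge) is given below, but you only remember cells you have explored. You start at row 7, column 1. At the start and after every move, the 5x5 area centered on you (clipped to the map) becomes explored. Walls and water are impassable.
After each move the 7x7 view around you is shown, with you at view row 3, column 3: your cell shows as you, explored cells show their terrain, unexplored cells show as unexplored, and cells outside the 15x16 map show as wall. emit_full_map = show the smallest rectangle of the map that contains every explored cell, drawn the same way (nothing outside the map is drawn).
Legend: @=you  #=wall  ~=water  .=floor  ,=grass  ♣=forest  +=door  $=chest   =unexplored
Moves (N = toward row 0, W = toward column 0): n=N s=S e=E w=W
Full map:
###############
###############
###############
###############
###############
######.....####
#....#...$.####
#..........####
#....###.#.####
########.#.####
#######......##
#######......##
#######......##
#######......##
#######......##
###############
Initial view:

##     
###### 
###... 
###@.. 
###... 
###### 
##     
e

#      
###### 
##.... 
##.@.. 
##.... 
###### 
#      

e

       
###### 
#....# 
#..@.. 
#....# 
###### 
       

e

       
#####. 
....#. 
...@.. 
....## 
###### 
       

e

       
####.. 
...#.. 
...@.. 
...### 
###### 
       

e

       
###... 
..#... 
...@.. 
..###. 
#####. 
       

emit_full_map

######...
#....#...
#.....@..
#....###.
########.

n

       
 ##### 
###... 
..#@.. 
...... 
..###. 
#####. 

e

       
###### 
##.... 
.#.@.$ 
...... 
.###.# 
####.  

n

       
 ##### 
###### 
##.@.. 
.#...$ 
...... 
.###.# 

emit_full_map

     #####
    ######
######.@..
#....#...$
#.........
#....###.#
########. 
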